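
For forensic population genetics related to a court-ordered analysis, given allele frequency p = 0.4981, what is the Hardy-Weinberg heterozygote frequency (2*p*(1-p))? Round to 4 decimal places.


Hardy-Weinberg heterozygote frequency:
q = 1 - p = 1 - 0.4981 = 0.5019
2pq = 2 * 0.4981 * 0.5019 = 0.5000

0.5000


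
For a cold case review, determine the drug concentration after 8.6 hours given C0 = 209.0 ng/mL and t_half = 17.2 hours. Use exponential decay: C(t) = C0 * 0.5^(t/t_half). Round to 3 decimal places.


Drug concentration decay:
Number of half-lives = t / t_half = 8.6 / 17.2 = 0.5
Decay factor = 0.5^0.5 = 0.70710678
C(t) = 209.0 * 0.70710678 = 147.785 ng/mL

147.785


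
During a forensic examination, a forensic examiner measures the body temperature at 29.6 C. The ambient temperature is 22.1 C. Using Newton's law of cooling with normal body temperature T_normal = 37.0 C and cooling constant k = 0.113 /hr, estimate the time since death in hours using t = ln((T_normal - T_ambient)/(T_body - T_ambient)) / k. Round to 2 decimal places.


Using Newton's law of cooling:
t = ln((T_normal - T_ambient) / (T_body - T_ambient)) / k
T_normal - T_ambient = 14.9
T_body - T_ambient = 7.5
Ratio = 1.986667
ln(ratio) = 0.686458
t = 0.686458 / 0.113 = 6.07 hours

6.07


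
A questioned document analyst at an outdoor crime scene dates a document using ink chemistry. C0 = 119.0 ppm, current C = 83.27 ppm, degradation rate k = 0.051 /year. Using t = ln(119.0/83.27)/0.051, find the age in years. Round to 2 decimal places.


Document age estimation:
C0/C = 119.0 / 83.27 = 1.429086
ln(C0/C) = 0.357035
t = 0.357035 / 0.051 = 7.00 years

7.00


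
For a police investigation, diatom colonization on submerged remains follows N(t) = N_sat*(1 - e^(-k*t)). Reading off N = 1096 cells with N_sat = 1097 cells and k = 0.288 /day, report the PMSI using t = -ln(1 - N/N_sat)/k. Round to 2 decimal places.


PMSI from diatom colonization curve:
N / N_sat = 1096 / 1097 = 0.999088
1 - N/N_sat = 0.000912
ln(1 - N/N_sat) = -6.999871
t = -ln(1 - N/N_sat) / k = -(-6.999871) / 0.288 = 24.31 days

24.31


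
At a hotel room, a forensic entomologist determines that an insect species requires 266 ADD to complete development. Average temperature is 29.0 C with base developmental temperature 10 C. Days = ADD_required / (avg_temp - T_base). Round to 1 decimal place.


Insect development time:
Effective temperature = avg_temp - T_base = 29.0 - 10 = 19.0 C
Days = ADD / effective_temp = 266 / 19.0 = 14.0 days

14.0


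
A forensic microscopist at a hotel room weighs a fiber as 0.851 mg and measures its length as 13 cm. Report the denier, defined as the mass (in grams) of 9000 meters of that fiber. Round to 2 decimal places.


Denier calculation:
Mass in grams = 0.851 mg / 1000 = 0.000851 g
Length in meters = 13 cm / 100 = 0.13 m
Linear density = mass / length = 0.000851 / 0.13 = 0.00654615 g/m
Denier = (g/m) * 9000 = 0.00654615 * 9000 = 58.92

58.92


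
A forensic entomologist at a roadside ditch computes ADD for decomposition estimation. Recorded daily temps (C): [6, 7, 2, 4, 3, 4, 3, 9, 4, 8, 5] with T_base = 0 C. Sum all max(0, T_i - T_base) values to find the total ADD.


Computing ADD day by day:
Day 1: max(0, 6 - 0) = 6
Day 2: max(0, 7 - 0) = 7
Day 3: max(0, 2 - 0) = 2
Day 4: max(0, 4 - 0) = 4
Day 5: max(0, 3 - 0) = 3
Day 6: max(0, 4 - 0) = 4
Day 7: max(0, 3 - 0) = 3
Day 8: max(0, 9 - 0) = 9
Day 9: max(0, 4 - 0) = 4
Day 10: max(0, 8 - 0) = 8
Day 11: max(0, 5 - 0) = 5
Total ADD = 55

55


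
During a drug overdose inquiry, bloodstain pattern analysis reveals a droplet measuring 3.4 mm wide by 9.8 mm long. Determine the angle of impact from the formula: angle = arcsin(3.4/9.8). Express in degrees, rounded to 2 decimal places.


Blood spatter impact angle calculation:
width / length = 3.4 / 9.8 = 0.346939
angle = arcsin(0.346939)
angle = 20.30 degrees

20.30


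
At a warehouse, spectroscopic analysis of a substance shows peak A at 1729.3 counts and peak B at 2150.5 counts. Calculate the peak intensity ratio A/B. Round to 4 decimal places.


Spectral peak ratio:
Peak A = 1729.3 counts
Peak B = 2150.5 counts
Ratio = 1729.3 / 2150.5 = 0.8041

0.8041


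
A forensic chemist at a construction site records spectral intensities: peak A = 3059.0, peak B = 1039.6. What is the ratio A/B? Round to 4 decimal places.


Spectral peak ratio:
Peak A = 3059.0 counts
Peak B = 1039.6 counts
Ratio = 3059.0 / 1039.6 = 2.9425

2.9425


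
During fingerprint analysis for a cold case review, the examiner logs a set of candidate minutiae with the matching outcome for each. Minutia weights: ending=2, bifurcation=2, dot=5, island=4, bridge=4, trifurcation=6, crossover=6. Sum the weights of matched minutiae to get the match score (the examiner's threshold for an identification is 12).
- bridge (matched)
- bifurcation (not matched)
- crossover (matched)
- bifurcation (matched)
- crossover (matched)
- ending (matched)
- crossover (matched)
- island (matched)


Weighted minutiae match score:
  bridge: matched, +4 (running total 4)
  bifurcation: not matched, +0
  crossover: matched, +6 (running total 10)
  bifurcation: matched, +2 (running total 12)
  crossover: matched, +6 (running total 18)
  ending: matched, +2 (running total 20)
  crossover: matched, +6 (running total 26)
  island: matched, +4 (running total 30)
Total score = 30
Threshold = 12; verdict = identification

30


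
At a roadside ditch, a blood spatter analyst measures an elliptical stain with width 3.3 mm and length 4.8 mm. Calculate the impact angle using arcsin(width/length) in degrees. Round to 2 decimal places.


Blood spatter impact angle calculation:
width / length = 3.3 / 4.8 = 0.6875
angle = arcsin(0.6875)
angle = 43.43 degrees

43.43


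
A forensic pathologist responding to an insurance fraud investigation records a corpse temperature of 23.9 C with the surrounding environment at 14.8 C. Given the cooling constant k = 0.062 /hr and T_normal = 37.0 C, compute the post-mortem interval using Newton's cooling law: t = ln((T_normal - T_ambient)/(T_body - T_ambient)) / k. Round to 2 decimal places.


Using Newton's law of cooling:
t = ln((T_normal - T_ambient) / (T_body - T_ambient)) / k
T_normal - T_ambient = 22.2
T_body - T_ambient = 9.1
Ratio = 2.43956
ln(ratio) = 0.891818
t = 0.891818 / 0.062 = 14.38 hours

14.38


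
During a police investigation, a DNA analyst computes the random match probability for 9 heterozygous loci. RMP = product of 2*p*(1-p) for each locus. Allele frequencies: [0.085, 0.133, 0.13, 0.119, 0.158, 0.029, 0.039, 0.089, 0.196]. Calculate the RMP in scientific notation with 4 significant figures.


Computing RMP for 9 loci:
Locus 1: 2 * 0.085 * 0.915 = 0.15555
Locus 2: 2 * 0.133 * 0.867 = 0.230622
Locus 3: 2 * 0.13 * 0.87 = 0.2262
Locus 4: 2 * 0.119 * 0.881 = 0.209678
Locus 5: 2 * 0.158 * 0.842 = 0.266072
Locus 6: 2 * 0.029 * 0.971 = 0.056318
Locus 7: 2 * 0.039 * 0.961 = 0.074958
Locus 8: 2 * 0.089 * 0.911 = 0.162158
Locus 9: 2 * 0.196 * 0.804 = 0.315168
RMP = 9.767e-08

9.767e-08


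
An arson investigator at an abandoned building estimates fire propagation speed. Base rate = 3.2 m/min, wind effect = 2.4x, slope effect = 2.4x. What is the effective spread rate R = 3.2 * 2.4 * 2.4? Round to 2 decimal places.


Fire spread rate calculation:
R = R0 * wind_factor * slope_factor
= 3.2 * 2.4 * 2.4
= 7.68 * 2.4
= 18.43 m/min

18.43


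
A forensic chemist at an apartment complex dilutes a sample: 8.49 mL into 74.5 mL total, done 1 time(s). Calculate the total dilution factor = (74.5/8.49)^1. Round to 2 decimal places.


Dilution factor calculation:
Single dilution = V_total / V_sample = 74.5 / 8.49 ≈ 8.775029
Number of dilutions = 1
Total DF = (74.5 / 8.49)^1 (full precision, rounded at the end) = 8.78

8.78


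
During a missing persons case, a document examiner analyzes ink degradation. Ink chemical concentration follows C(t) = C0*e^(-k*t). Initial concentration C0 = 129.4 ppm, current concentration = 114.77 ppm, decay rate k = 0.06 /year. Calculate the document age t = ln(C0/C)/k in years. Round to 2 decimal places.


Document age estimation:
C0/C = 129.4 / 114.77 = 1.127472
ln(C0/C) = 0.119978
t = 0.119978 / 0.06 = 2.00 years

2.00


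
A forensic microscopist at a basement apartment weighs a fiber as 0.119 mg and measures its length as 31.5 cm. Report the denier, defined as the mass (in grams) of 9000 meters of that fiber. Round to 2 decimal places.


Denier calculation:
Mass in grams = 0.119 mg / 1000 = 0.000119 g
Length in meters = 31.5 cm / 100 = 0.315 m
Linear density = mass / length = 0.000119 / 0.315 = 0.00037778 g/m
Denier = (g/m) * 9000 = 0.00037778 * 9000 = 3.40

3.40


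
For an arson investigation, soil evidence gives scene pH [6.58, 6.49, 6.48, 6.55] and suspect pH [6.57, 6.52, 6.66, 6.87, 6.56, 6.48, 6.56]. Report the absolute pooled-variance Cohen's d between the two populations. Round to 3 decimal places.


Pooled-variance Cohen's d for soil pH comparison:
Scene mean = 26.1 / 4 = 6.525
Suspect mean = 46.22 / 7 = 6.602857
Scene sample variance s_s^2 = 0.0023
Suspect sample variance s_c^2 = 0.01689
Pooled variance = ((n_s-1)*s_s^2 + (n_c-1)*s_c^2) / (n_s + n_c - 2) = 0.012027
Pooled SD = sqrt(0.012027) = 0.109668
Mean difference = -0.077857
|d| = |-0.077857| / 0.109668 = 0.710

0.710


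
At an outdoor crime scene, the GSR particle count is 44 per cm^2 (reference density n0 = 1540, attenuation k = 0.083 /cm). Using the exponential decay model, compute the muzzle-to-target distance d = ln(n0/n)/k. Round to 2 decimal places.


GSR distance calculation:
n0/n = 1540 / 44 = 35
ln(n0/n) = 3.555348
d = 3.555348 / 0.083 = 42.84 cm

42.84


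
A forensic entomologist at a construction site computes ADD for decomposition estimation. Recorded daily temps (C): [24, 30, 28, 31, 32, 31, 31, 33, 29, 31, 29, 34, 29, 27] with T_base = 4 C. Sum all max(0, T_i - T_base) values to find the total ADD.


Computing ADD day by day:
Day 1: max(0, 24 - 4) = 20
Day 2: max(0, 30 - 4) = 26
Day 3: max(0, 28 - 4) = 24
Day 4: max(0, 31 - 4) = 27
Day 5: max(0, 32 - 4) = 28
Day 6: max(0, 31 - 4) = 27
Day 7: max(0, 31 - 4) = 27
Day 8: max(0, 33 - 4) = 29
Day 9: max(0, 29 - 4) = 25
Day 10: max(0, 31 - 4) = 27
Day 11: max(0, 29 - 4) = 25
Day 12: max(0, 34 - 4) = 30
Day 13: max(0, 29 - 4) = 25
Day 14: max(0, 27 - 4) = 23
Total ADD = 363

363


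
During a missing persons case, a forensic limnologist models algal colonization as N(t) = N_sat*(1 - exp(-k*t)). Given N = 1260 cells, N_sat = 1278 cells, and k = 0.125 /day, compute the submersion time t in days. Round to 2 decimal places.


PMSI from diatom colonization curve:
N / N_sat = 1260 / 1278 = 0.985915
1 - N/N_sat = 0.014085
ln(1 - N/N_sat) = -4.262645
t = -ln(1 - N/N_sat) / k = -(-4.262645) / 0.125 = 34.10 days

34.10


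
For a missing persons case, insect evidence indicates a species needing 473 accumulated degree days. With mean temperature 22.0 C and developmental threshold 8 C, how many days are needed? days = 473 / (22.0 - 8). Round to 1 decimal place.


Insect development time:
Effective temperature = avg_temp - T_base = 22.0 - 8 = 14.0 C
Days = ADD / effective_temp = 473 / 14.0 = 33.8 days

33.8


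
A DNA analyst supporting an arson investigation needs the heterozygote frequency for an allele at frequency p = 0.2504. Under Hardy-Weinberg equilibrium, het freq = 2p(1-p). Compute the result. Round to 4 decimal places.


Hardy-Weinberg heterozygote frequency:
q = 1 - p = 1 - 0.2504 = 0.7496
2pq = 2 * 0.2504 * 0.7496 = 0.3754

0.3754


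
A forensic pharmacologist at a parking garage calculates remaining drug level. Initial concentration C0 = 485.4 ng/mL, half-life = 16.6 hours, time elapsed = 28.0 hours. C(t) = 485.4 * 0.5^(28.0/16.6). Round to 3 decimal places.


Drug concentration decay:
Number of half-lives = t / t_half = 28.0 / 16.6 = 1.686747
Decay factor = 0.5^1.686747 = 0.31062654
C(t) = 485.4 * 0.31062654 = 150.778 ng/mL

150.778


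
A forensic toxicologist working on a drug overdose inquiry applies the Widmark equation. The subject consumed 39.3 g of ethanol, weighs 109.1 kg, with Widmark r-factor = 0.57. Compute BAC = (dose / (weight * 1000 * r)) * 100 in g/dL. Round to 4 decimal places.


Applying the Widmark formula:
BAC = (dose_g / (body_wt * 1000 * r)) * 100
Denominator = 109.1 * 1000 * 0.57 = 62187
BAC = (39.3 / 62187) * 100
BAC = 0.0632 g/dL

0.0632


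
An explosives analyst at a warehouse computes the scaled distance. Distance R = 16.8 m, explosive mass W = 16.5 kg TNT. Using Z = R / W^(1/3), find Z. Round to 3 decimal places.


Scaled distance calculation:
W^(1/3) = 16.5^(1/3) = 2.545822
Z = R / W^(1/3) = 16.8 / 2.545822
Z = 6.599 m/kg^(1/3)

6.599


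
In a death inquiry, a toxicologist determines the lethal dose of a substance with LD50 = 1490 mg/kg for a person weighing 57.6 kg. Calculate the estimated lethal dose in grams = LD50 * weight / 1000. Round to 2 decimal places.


Lethal dose calculation:
Lethal dose = LD50 * body_weight / 1000
= 1490 * 57.6 / 1000
= 85824 / 1000
= 85.82 g

85.82


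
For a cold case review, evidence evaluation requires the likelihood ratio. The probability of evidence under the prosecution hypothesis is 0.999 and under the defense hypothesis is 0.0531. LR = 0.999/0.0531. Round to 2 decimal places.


Likelihood ratio calculation:
LR = P(E|Hp) / P(E|Hd)
LR = 0.999 / 0.0531
LR = 18.81

18.81


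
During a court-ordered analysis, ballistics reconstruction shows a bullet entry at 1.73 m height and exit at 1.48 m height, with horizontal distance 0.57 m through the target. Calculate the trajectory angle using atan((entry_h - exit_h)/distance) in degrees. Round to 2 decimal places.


Bullet trajectory angle:
Height difference = 1.73 - 1.48 = 0.25 m
angle = atan(0.25 / 0.57)
angle = atan(0.438596)
angle = 23.68 degrees

23.68


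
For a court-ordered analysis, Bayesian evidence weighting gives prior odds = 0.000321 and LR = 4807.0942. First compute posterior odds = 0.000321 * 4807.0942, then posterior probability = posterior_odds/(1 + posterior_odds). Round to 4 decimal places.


Bayesian evidence evaluation:
Posterior odds = prior_odds * LR = 0.000321 * 4807.0942 = 1.543077
Posterior probability = posterior_odds / (1 + posterior_odds)
= 1.543077 / (1 + 1.543077)
= 1.543077 / 2.543077
= 0.6068

0.6068


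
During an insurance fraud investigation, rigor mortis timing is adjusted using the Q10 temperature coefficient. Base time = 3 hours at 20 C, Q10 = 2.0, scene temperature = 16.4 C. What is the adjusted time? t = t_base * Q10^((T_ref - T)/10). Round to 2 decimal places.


Rigor mortis time adjustment:
Exponent = (T_ref - T_actual) / 10 = (20 - 16.4) / 10 = 0.36
Q10 factor = 2.0^0.36 = 1.28343
t_adjusted = 3 * 1.28343 = 3.85 hours

3.85


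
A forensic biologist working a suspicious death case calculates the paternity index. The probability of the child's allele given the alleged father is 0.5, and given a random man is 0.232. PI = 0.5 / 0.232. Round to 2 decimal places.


Paternity Index calculation:
PI = P(allele|father) / P(allele|random)
PI = 0.5 / 0.232
PI = 2.16

2.16


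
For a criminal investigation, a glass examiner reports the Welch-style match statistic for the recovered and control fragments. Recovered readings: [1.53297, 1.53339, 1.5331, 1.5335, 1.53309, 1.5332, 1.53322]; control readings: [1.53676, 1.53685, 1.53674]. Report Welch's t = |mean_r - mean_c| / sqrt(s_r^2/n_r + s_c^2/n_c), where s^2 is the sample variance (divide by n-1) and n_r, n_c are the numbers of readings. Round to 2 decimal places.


Welch's t-criterion for glass RI comparison:
Recovered mean = sum / n_r = 10.73247 / 7 = 1.53321
Control mean = sum / n_c = 4.61035 / 3 = 1.5367833
Recovered sample variance s_r^2 = 3.34667e-08
Control sample variance s_c^2 = 3.43333e-09
Welch SE (unpooled) = sqrt(s_r^2/n_r + s_c^2/n_c) = sqrt(4.78095e-09 + 1.14444e-09) = sqrt(5.92539e-09) = 7.69766e-05
|mean_r - mean_c| = 0.00357333
t = 0.00357333 / 7.69766e-05 = 46.42

46.42


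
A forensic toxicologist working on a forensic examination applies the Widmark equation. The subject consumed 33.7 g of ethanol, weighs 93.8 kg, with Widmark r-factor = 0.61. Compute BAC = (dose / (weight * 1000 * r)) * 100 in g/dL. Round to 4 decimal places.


Applying the Widmark formula:
BAC = (dose_g / (body_wt * 1000 * r)) * 100
Denominator = 93.8 * 1000 * 0.61 = 57218
BAC = (33.7 / 57218) * 100
BAC = 0.0589 g/dL

0.0589


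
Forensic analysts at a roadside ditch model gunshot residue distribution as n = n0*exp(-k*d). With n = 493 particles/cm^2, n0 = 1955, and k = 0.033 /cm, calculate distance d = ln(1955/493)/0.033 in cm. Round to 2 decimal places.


GSR distance calculation:
n0/n = 1955 / 493 = 3.965517
ln(n0/n) = 1.377636
d = 1.377636 / 0.033 = 41.75 cm

41.75


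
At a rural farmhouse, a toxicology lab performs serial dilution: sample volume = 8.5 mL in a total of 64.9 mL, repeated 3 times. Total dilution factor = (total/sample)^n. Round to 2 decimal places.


Dilution factor calculation:
Single dilution = V_total / V_sample = 64.9 / 8.5 ≈ 7.635294
Number of dilutions = 3
Total DF = (64.9 / 8.5)^3 (full precision, rounded at the end) = 445.12

445.12


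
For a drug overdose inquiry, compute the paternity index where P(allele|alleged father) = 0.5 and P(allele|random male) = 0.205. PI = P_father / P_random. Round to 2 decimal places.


Paternity Index calculation:
PI = P(allele|father) / P(allele|random)
PI = 0.5 / 0.205
PI = 2.44

2.44


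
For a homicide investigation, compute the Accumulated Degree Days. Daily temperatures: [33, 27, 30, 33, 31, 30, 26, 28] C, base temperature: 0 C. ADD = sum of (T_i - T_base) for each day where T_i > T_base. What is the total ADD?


Computing ADD day by day:
Day 1: max(0, 33 - 0) = 33
Day 2: max(0, 27 - 0) = 27
Day 3: max(0, 30 - 0) = 30
Day 4: max(0, 33 - 0) = 33
Day 5: max(0, 31 - 0) = 31
Day 6: max(0, 30 - 0) = 30
Day 7: max(0, 26 - 0) = 26
Day 8: max(0, 28 - 0) = 28
Total ADD = 238

238


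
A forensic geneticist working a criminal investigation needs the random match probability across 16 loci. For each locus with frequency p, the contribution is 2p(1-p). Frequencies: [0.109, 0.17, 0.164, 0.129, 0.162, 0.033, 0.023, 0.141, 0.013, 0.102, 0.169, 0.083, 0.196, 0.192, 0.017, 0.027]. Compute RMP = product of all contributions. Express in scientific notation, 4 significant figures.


Computing RMP for 16 loci:
Locus 1: 2 * 0.109 * 0.891 = 0.194238
Locus 2: 2 * 0.17 * 0.83 = 0.2822
Locus 3: 2 * 0.164 * 0.836 = 0.274208
Locus 4: 2 * 0.129 * 0.871 = 0.224718
Locus 5: 2 * 0.162 * 0.838 = 0.271512
Locus 6: 2 * 0.033 * 0.967 = 0.063822
Locus 7: 2 * 0.023 * 0.977 = 0.044942
Locus 8: 2 * 0.141 * 0.859 = 0.242238
Locus 9: 2 * 0.013 * 0.987 = 0.025662
Locus 10: 2 * 0.102 * 0.898 = 0.183192
Locus 11: 2 * 0.169 * 0.831 = 0.280878
Locus 12: 2 * 0.083 * 0.917 = 0.152222
Locus 13: 2 * 0.196 * 0.804 = 0.315168
Locus 14: 2 * 0.192 * 0.808 = 0.310272
Locus 15: 2 * 0.017 * 0.983 = 0.033422
Locus 16: 2 * 0.027 * 0.973 = 0.052542
RMP = 2.199e-14

2.199e-14


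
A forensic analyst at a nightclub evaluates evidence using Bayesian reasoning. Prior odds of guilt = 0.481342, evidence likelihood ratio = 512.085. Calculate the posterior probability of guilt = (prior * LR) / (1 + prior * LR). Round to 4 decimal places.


Bayesian evidence evaluation:
Posterior odds = prior_odds * LR = 0.481342 * 512.085 = 246.488
Posterior probability = posterior_odds / (1 + posterior_odds)
= 246.488 / (1 + 246.488)
= 246.488 / 247.488
= 0.9960

0.9960


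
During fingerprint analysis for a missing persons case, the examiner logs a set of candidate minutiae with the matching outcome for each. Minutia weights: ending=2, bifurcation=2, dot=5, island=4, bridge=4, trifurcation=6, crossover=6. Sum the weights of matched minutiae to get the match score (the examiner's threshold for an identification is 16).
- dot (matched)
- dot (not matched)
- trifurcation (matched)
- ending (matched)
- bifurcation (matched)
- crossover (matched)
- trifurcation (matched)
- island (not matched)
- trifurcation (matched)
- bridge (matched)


Weighted minutiae match score:
  dot: matched, +5 (running total 5)
  dot: not matched, +0
  trifurcation: matched, +6 (running total 11)
  ending: matched, +2 (running total 13)
  bifurcation: matched, +2 (running total 15)
  crossover: matched, +6 (running total 21)
  trifurcation: matched, +6 (running total 27)
  island: not matched, +0
  trifurcation: matched, +6 (running total 33)
  bridge: matched, +4 (running total 37)
Total score = 37
Threshold = 16; verdict = identification

37


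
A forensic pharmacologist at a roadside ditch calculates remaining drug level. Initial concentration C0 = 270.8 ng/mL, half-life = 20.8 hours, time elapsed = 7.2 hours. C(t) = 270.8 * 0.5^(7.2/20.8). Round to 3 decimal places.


Drug concentration decay:
Number of half-lives = t / t_half = 7.2 / 20.8 = 0.346154
Decay factor = 0.5^0.346154 = 0.78667847
C(t) = 270.8 * 0.78667847 = 213.033 ng/mL

213.033


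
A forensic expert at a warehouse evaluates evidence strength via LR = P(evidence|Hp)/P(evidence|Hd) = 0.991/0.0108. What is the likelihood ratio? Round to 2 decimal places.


Likelihood ratio calculation:
LR = P(E|Hp) / P(E|Hd)
LR = 0.991 / 0.0108
LR = 91.76

91.76


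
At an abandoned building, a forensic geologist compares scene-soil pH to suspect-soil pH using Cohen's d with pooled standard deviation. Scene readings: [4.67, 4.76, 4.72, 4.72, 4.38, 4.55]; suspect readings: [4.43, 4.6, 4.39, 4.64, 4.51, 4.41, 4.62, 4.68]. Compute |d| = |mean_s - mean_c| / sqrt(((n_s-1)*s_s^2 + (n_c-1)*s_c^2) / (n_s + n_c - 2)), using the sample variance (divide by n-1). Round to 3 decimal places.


Pooled-variance Cohen's d for soil pH comparison:
Scene mean = 27.8 / 6 = 4.633333
Suspect mean = 36.28 / 8 = 4.535
Scene sample variance s_s^2 = 0.020707
Suspect sample variance s_c^2 = 0.013114
Pooled variance = ((n_s-1)*s_s^2 + (n_c-1)*s_c^2) / (n_s + n_c - 2) = 0.016278
Pooled SD = sqrt(0.016278) = 0.127585
Mean difference = 0.098333
|d| = |0.098333| / 0.127585 = 0.771

0.771


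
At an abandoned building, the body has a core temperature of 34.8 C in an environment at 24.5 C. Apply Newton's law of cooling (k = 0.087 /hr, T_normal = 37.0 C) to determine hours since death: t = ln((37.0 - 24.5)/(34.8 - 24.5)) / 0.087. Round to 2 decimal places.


Using Newton's law of cooling:
t = ln((T_normal - T_ambient) / (T_body - T_ambient)) / k
T_normal - T_ambient = 12.5
T_body - T_ambient = 10.3
Ratio = 1.213592
ln(ratio) = 0.193585
t = 0.193585 / 0.087 = 2.23 hours

2.23


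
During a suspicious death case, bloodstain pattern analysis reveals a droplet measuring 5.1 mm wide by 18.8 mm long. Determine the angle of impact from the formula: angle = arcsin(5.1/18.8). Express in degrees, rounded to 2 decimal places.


Blood spatter impact angle calculation:
width / length = 5.1 / 18.8 = 0.271277
angle = arcsin(0.271277)
angle = 15.74 degrees

15.74


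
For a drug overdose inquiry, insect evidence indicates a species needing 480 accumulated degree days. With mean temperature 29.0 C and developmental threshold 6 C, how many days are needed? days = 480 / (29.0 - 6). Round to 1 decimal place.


Insect development time:
Effective temperature = avg_temp - T_base = 29.0 - 6 = 23.0 C
Days = ADD / effective_temp = 480 / 23.0 = 20.9 days

20.9


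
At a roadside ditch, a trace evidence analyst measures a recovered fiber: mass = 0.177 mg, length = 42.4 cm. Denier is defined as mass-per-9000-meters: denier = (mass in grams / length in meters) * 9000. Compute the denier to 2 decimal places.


Denier calculation:
Mass in grams = 0.177 mg / 1000 = 0.000177 g
Length in meters = 42.4 cm / 100 = 0.424 m
Linear density = mass / length = 0.000177 / 0.424 = 0.00041745 g/m
Denier = (g/m) * 9000 = 0.00041745 * 9000 = 3.76

3.76


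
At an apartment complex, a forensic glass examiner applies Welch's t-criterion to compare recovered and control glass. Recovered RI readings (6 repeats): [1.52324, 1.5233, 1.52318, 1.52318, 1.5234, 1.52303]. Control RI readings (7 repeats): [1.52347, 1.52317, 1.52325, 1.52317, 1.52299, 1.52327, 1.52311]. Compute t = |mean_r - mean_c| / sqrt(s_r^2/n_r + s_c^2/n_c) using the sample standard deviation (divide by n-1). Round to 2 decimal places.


Welch's t-criterion for glass RI comparison:
Recovered mean = sum / n_r = 9.13933 / 6 = 1.5232217
Control mean = sum / n_c = 10.66243 / 7 = 1.5232043
Recovered sample variance s_r^2 = 1.56967e-08
Control sample variance s_c^2 = 2.23619e-08
Welch SE (unpooled) = sqrt(s_r^2/n_r + s_c^2/n_c) = sqrt(2.61611e-09 + 3.19456e-09) = sqrt(5.81067e-09) = 7.62278e-05
|mean_r - mean_c| = 1.7381e-05
t = 1.7381e-05 / 7.62278e-05 = 0.23

0.23


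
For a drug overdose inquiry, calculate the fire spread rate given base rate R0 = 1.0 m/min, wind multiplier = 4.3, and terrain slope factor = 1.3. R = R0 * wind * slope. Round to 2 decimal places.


Fire spread rate calculation:
R = R0 * wind_factor * slope_factor
= 1.0 * 4.3 * 1.3
= 4.3 * 1.3
= 5.59 m/min

5.59


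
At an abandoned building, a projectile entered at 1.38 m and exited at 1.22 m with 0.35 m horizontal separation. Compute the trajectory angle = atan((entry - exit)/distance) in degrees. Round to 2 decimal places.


Bullet trajectory angle:
Height difference = 1.38 - 1.22 = 0.16 m
angle = atan(0.16 / 0.35)
angle = atan(0.457143)
angle = 24.57 degrees

24.57


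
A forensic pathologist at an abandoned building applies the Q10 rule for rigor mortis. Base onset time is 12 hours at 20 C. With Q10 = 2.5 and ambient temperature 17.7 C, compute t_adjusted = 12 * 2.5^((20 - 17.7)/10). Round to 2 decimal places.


Rigor mortis time adjustment:
Exponent = (T_ref - T_actual) / 10 = (20 - 17.7) / 10 = 0.23
Q10 factor = 2.5^0.23 = 1.2346
t_adjusted = 12 * 1.2346 = 14.82 hours

14.82


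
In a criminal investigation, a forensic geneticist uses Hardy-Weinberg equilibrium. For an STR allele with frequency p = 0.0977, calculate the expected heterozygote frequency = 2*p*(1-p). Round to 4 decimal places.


Hardy-Weinberg heterozygote frequency:
q = 1 - p = 1 - 0.0977 = 0.9023
2pq = 2 * 0.0977 * 0.9023 = 0.1763

0.1763


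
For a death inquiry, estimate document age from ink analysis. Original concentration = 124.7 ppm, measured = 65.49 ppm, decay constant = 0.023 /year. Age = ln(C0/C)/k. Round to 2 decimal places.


Document age estimation:
C0/C = 124.7 / 65.49 = 1.904107
ln(C0/C) = 0.644013
t = 0.644013 / 0.023 = 28.00 years

28.00


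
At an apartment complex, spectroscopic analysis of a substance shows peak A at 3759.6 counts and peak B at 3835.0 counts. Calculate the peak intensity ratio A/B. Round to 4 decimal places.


Spectral peak ratio:
Peak A = 3759.6 counts
Peak B = 3835.0 counts
Ratio = 3759.6 / 3835.0 = 0.9803

0.9803


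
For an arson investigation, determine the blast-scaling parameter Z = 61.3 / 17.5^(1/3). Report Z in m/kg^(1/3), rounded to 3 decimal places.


Scaled distance calculation:
W^(1/3) = 17.5^(1/3) = 2.596247
Z = R / W^(1/3) = 61.3 / 2.596247
Z = 23.611 m/kg^(1/3)

23.611


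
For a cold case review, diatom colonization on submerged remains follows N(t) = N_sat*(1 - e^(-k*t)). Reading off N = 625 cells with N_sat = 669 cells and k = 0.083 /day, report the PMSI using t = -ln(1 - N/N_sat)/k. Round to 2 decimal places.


PMSI from diatom colonization curve:
N / N_sat = 625 / 669 = 0.93423
1 - N/N_sat = 0.06577
ln(1 - N/N_sat) = -2.721591
t = -ln(1 - N/N_sat) / k = -(-2.721591) / 0.083 = 32.79 days

32.79


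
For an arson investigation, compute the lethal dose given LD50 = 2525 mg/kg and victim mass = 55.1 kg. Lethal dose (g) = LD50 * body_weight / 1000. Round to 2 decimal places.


Lethal dose calculation:
Lethal dose = LD50 * body_weight / 1000
= 2525 * 55.1 / 1000
= 139127.5 / 1000
= 139.13 g

139.13


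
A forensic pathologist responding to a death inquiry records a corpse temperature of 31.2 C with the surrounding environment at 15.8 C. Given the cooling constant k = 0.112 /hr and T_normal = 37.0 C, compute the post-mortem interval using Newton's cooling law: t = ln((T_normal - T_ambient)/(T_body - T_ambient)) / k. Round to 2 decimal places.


Using Newton's law of cooling:
t = ln((T_normal - T_ambient) / (T_body - T_ambient)) / k
T_normal - T_ambient = 21.2
T_body - T_ambient = 15.4
Ratio = 1.376623
ln(ratio) = 0.319633
t = 0.319633 / 0.112 = 2.85 hours

2.85


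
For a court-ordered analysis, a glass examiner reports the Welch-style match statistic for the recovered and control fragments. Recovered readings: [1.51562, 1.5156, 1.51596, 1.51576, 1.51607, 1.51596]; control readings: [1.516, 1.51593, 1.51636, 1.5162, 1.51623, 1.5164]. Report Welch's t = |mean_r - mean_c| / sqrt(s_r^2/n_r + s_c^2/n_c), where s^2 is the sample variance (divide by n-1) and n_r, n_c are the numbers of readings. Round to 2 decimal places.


Welch's t-criterion for glass RI comparison:
Recovered mean = sum / n_r = 9.09497 / 6 = 1.5158283
Control mean = sum / n_c = 9.09712 / 6 = 1.5161867
Recovered sample variance s_r^2 = 3.86567e-08
Control sample variance s_c^2 = 3.56667e-08
Welch SE (unpooled) = sqrt(s_r^2/n_r + s_c^2/n_c) = sqrt(6.44278e-09 + 5.94444e-09) = sqrt(1.23872e-08) = 0.000111298
|mean_r - mean_c| = 0.000358333
t = 0.000358333 / 0.000111298 = 3.22

3.22


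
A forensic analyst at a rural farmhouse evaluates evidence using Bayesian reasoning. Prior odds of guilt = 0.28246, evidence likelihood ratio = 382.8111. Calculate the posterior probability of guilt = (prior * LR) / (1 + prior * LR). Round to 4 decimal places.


Bayesian evidence evaluation:
Posterior odds = prior_odds * LR = 0.28246 * 382.8111 = 108.1288
Posterior probability = posterior_odds / (1 + posterior_odds)
= 108.1288 / (1 + 108.1288)
= 108.1288 / 109.1288
= 0.9908

0.9908


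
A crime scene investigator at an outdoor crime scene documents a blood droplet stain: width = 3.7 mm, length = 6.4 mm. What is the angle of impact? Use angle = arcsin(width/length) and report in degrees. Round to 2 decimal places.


Blood spatter impact angle calculation:
width / length = 3.7 / 6.4 = 0.578125
angle = arcsin(0.578125)
angle = 35.32 degrees

35.32


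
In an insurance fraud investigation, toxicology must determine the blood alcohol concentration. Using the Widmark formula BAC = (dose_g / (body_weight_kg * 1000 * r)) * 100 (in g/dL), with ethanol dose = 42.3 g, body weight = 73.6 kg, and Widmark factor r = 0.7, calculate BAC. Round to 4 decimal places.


Applying the Widmark formula:
BAC = (dose_g / (body_wt * 1000 * r)) * 100
Denominator = 73.6 * 1000 * 0.7 = 51520
BAC = (42.3 / 51520) * 100
BAC = 0.0821 g/dL

0.0821


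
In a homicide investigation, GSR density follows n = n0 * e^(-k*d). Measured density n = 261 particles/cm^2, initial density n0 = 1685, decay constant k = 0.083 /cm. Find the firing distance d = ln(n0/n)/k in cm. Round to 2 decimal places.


GSR distance calculation:
n0/n = 1685 / 261 = 6.455939
ln(n0/n) = 1.865
d = 1.865 / 0.083 = 22.47 cm

22.47


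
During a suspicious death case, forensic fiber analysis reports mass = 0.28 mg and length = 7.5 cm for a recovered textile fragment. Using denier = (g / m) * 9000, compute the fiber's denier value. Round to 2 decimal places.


Denier calculation:
Mass in grams = 0.28 mg / 1000 = 0.00028 g
Length in meters = 7.5 cm / 100 = 0.075 m
Linear density = mass / length = 0.00028 / 0.075 = 0.00373333 g/m
Denier = (g/m) * 9000 = 0.00373333 * 9000 = 33.60

33.60


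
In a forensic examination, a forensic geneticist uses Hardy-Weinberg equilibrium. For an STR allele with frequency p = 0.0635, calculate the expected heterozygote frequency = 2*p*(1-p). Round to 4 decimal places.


Hardy-Weinberg heterozygote frequency:
q = 1 - p = 1 - 0.0635 = 0.9365
2pq = 2 * 0.0635 * 0.9365 = 0.1189

0.1189


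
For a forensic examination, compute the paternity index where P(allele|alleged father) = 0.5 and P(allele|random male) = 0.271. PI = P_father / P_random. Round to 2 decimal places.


Paternity Index calculation:
PI = P(allele|father) / P(allele|random)
PI = 0.5 / 0.271
PI = 1.85

1.85


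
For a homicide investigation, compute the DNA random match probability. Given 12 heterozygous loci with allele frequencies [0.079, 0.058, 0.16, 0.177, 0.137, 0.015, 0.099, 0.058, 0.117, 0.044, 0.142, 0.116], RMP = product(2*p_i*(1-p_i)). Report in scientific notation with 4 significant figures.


Computing RMP for 12 loci:
Locus 1: 2 * 0.079 * 0.921 = 0.145518
Locus 2: 2 * 0.058 * 0.942 = 0.109272
Locus 3: 2 * 0.16 * 0.84 = 0.2688
Locus 4: 2 * 0.177 * 0.823 = 0.291342
Locus 5: 2 * 0.137 * 0.863 = 0.236462
Locus 6: 2 * 0.015 * 0.985 = 0.02955
Locus 7: 2 * 0.099 * 0.901 = 0.178398
Locus 8: 2 * 0.058 * 0.942 = 0.109272
Locus 9: 2 * 0.117 * 0.883 = 0.206622
Locus 10: 2 * 0.044 * 0.956 = 0.084128
Locus 11: 2 * 0.142 * 0.858 = 0.243672
Locus 12: 2 * 0.116 * 0.884 = 0.205088
RMP = 1.473e-10

1.473e-10


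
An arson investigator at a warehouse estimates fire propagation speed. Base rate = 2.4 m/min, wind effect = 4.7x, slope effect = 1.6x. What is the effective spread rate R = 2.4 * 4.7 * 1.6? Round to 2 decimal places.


Fire spread rate calculation:
R = R0 * wind_factor * slope_factor
= 2.4 * 4.7 * 1.6
= 11.28 * 1.6
= 18.05 m/min

18.05


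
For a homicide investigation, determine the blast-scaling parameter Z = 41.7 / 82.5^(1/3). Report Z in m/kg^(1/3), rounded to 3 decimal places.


Scaled distance calculation:
W^(1/3) = 82.5^(1/3) = 4.353294
Z = R / W^(1/3) = 41.7 / 4.353294
Z = 9.579 m/kg^(1/3)

9.579


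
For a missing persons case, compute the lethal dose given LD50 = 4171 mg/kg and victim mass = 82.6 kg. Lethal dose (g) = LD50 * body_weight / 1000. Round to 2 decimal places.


Lethal dose calculation:
Lethal dose = LD50 * body_weight / 1000
= 4171 * 82.6 / 1000
= 344524.6 / 1000
= 344.52 g

344.52


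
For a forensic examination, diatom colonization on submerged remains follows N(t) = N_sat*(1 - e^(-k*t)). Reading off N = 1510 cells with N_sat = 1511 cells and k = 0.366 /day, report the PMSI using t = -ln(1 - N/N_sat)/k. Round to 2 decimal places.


PMSI from diatom colonization curve:
N / N_sat = 1510 / 1511 = 0.999338
1 - N/N_sat = 0.000662
ln(1 - N/N_sat) = -7.320245
t = -ln(1 - N/N_sat) / k = -(-7.320245) / 0.366 = 20.00 days

20.00


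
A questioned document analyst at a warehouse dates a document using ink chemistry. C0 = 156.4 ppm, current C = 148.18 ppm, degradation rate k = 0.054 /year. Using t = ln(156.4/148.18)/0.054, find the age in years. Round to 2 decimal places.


Document age estimation:
C0/C = 156.4 / 148.18 = 1.055473
ln(C0/C) = 0.053989
t = 0.053989 / 0.054 = 1.00 years

1.00


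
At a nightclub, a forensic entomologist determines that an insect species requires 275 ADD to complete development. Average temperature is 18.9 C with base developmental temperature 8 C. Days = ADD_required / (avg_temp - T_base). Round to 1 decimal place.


Insect development time:
Effective temperature = avg_temp - T_base = 18.9 - 8 = 10.9 C
Days = ADD / effective_temp = 275 / 10.9 = 25.2 days

25.2


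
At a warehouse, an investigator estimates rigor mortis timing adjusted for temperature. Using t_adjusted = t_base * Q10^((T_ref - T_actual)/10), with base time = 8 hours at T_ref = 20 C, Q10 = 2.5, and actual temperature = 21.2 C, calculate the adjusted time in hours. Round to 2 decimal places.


Rigor mortis time adjustment:
Exponent = (T_ref - T_actual) / 10 = (20 - 21.2) / 10 = -0.12
Q10 factor = 2.5^-0.12 = 0.89587
t_adjusted = 8 * 0.89587 = 7.17 hours

7.17


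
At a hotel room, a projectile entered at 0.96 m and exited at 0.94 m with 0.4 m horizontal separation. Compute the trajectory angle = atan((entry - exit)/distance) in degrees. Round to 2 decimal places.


Bullet trajectory angle:
Height difference = 0.96 - 0.94 = 0.02 m
angle = atan(0.02 / 0.4)
angle = atan(0.05)
angle = 2.86 degrees

2.86


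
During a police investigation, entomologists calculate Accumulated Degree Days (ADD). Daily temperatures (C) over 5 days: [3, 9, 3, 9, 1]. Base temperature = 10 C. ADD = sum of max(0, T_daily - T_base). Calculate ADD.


Computing ADD day by day:
Day 1: max(0, 3 - 10) = 0
Day 2: max(0, 9 - 10) = 0
Day 3: max(0, 3 - 10) = 0
Day 4: max(0, 9 - 10) = 0
Day 5: max(0, 1 - 10) = 0
Total ADD = 0

0


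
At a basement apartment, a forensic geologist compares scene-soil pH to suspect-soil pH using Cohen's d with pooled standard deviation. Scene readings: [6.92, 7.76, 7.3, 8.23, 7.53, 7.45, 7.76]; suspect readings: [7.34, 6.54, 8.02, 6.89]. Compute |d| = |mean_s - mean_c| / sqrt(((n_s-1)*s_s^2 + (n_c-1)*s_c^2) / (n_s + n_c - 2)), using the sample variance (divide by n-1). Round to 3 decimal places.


Pooled-variance Cohen's d for soil pH comparison:
Scene mean = 52.95 / 7 = 7.564286
Suspect mean = 28.79 / 4 = 7.1975
Scene sample variance s_s^2 = 0.169829
Suspect sample variance s_c^2 = 0.407892
Pooled variance = ((n_s-1)*s_s^2 + (n_c-1)*s_c^2) / (n_s + n_c - 2) = 0.249183
Pooled SD = sqrt(0.249183) = 0.499182
Mean difference = 0.366786
|d| = |0.366786| / 0.499182 = 0.735

0.735


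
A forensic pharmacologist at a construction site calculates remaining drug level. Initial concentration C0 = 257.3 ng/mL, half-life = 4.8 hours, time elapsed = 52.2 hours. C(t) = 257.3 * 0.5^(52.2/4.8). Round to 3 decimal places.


Drug concentration decay:
Number of half-lives = t / t_half = 52.2 / 4.8 = 10.875
Decay factor = 0.5^10.875 = 0.00053247
C(t) = 257.3 * 0.00053247 = 0.137 ng/mL

0.137


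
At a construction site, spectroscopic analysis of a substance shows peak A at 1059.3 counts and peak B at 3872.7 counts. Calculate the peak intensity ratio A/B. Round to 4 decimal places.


Spectral peak ratio:
Peak A = 1059.3 counts
Peak B = 3872.7 counts
Ratio = 1059.3 / 3872.7 = 0.2735

0.2735


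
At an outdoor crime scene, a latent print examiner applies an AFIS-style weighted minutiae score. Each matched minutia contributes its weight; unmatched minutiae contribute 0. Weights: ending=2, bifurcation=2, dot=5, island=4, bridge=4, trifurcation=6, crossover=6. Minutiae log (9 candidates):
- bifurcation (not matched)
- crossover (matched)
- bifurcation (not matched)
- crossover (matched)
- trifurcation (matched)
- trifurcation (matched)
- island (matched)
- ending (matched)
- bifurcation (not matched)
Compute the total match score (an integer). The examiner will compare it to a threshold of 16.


Weighted minutiae match score:
  bifurcation: not matched, +0
  crossover: matched, +6 (running total 6)
  bifurcation: not matched, +0
  crossover: matched, +6 (running total 12)
  trifurcation: matched, +6 (running total 18)
  trifurcation: matched, +6 (running total 24)
  island: matched, +4 (running total 28)
  ending: matched, +2 (running total 30)
  bifurcation: not matched, +0
Total score = 30
Threshold = 16; verdict = identification

30


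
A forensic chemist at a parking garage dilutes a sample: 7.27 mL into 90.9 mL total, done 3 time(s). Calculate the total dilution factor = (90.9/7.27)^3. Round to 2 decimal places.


Dilution factor calculation:
Single dilution = V_total / V_sample = 90.9 / 7.27 ≈ 12.503439
Number of dilutions = 3
Total DF = (90.9 / 7.27)^3 (full precision, rounded at the end) = 1954.74

1954.74


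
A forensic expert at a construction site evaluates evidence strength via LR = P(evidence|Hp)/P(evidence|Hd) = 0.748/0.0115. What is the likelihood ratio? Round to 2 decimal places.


Likelihood ratio calculation:
LR = P(E|Hp) / P(E|Hd)
LR = 0.748 / 0.0115
LR = 65.04

65.04


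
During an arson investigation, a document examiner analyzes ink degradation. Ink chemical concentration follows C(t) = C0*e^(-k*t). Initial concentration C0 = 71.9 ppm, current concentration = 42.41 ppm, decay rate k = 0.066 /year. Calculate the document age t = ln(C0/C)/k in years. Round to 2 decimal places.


Document age estimation:
C0/C = 71.9 / 42.41 = 1.695355
ln(C0/C) = 0.527892
t = 0.527892 / 0.066 = 8.00 years

8.00


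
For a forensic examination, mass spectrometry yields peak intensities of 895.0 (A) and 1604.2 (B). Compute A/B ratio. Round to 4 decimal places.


Spectral peak ratio:
Peak A = 895.0 counts
Peak B = 1604.2 counts
Ratio = 895.0 / 1604.2 = 0.5579

0.5579
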